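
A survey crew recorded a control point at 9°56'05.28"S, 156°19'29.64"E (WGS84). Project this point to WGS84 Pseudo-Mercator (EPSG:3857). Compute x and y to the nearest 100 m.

Web Mercator is spherical with R = a = 6378137 m.
x = R·λ = 6378137 × 2.728384208 = 17402008.266 m.
y = R·ln tan(π/4 + φ/2) = 6378137 × -0.174270436 = -1111520.715 m.

x 17402000 m, y -1111500 m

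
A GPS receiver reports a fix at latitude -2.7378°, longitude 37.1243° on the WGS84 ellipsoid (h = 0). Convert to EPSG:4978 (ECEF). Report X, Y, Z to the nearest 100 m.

WGS84: a = 6378137 m, e² = 0.006694380; N(φ) = a/√(1−e²sin²φ) = 6378185.709 m.
X = (N+h)·cosφ·cosλ = 5079701.531 m; Y = (N+h)·cosφ·sinλ = 3845135.822 m; Z = (N(1−e²)+h)·sinφ = -302617.374 m.

X 5079700 m, Y 3845100 m, Z -302600 m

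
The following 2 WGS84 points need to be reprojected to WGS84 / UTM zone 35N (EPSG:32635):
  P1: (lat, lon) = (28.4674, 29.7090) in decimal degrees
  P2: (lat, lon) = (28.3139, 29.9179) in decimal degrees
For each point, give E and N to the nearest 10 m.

UTM zone 35N: λ₀ = 27°, k₀ = 0.9996.
P1 (28.4674°, 29.7090°) → (765251.895, 3151970.840) m.
P2 (28.3139°, 29.9179°) → (786128.147, 3135433.082) m.

P1: E 765250 m, N 3151970 m; P2: E 786130 m, N 3135430 m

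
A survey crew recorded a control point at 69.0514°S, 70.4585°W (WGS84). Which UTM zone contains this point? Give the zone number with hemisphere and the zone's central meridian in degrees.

Zone 19S, central meridian -69°

UTM zone = ⌊(λ + 180)/6⌋ + 1; -70.4585° ∈ [-72°, -66°) → zone 19.
Hemisphere: S (φ < 0).
Central meridian λ₀ = 6×19 − 183 = -69°.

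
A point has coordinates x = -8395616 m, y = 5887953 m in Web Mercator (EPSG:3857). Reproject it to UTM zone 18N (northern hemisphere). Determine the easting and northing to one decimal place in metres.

E 467940.4 m, N 5168289.7 m

Web Mercator inverse (R = 6378137 m) → φ = 46.66739838°, λ = -75.41910172°.
UTM 18N forward: E = 467940.381 m, N = 5168289.666 m.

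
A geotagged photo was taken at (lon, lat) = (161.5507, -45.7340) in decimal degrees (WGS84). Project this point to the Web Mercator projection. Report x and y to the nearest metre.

Web Mercator is spherical with R = a = 6378137 m.
x = R·λ = 6378137 × 2.819591624 = 17983741.661 m.
y = R·ln tan(π/4 + φ/2) = 6378137 × -0.899608227 = -5737824.519 m.

x 17983742 m, y -5737825 m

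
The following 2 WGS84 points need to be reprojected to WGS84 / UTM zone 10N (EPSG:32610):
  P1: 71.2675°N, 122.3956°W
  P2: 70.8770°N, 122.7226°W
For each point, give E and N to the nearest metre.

P1: E 521664 m, N 7907340 m; P2: E 510142 m, N 7863702 m

UTM zone 10N: λ₀ = -123°, k₀ = 0.9996.
P1 (71.2675°, -122.3956°) → (521663.640, 7907339.623) m.
P2 (70.8770°, -122.7226°) → (510142.484, 7863701.894) m.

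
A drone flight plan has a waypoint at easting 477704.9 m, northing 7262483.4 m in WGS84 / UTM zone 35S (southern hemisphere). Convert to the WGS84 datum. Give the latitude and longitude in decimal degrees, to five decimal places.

Zone 35S: λ₀ = 27°, k₀ = 0.9996, false easting 500000 m, false northing 10000000 m.
Meridian distance M = (N − FN)/k₀ = -2738612.0 m.
Inverse transverse Mercator on WGS84 gives φ = -24.75210044°, λ = 26.77949964°.

lat -24.75210°, lon 26.77950°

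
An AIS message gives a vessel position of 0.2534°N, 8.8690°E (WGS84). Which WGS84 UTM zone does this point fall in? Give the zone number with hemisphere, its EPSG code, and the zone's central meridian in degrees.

Zone 32N (EPSG:32632), central meridian 9°

UTM zone = ⌊(λ + 180)/6⌋ + 1; 8.8690° ∈ [6°, 12°) → zone 32.
Hemisphere: N (φ ≥ 0).
Central meridian λ₀ = 6×32 − 183 = 9°.
EPSG code: 32632.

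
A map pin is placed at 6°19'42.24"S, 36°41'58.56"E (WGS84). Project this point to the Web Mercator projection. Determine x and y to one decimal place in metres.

Web Mercator is spherical with R = a = 6378137 m.
x = R·λ = 6378137 × 0.640528854 = 4085380.784 m.
y = R·ln tan(π/4 + φ/2) = 6378137 × -0.110676679 = -705911.024 m.

x 4085380.8 m, y -705911.0 m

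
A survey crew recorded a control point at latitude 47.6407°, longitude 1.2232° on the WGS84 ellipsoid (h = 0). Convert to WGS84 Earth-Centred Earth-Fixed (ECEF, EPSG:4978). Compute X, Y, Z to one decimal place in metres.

X 4304340.9 m, Y 91906.8 m, Z 4690052.0 m

WGS84: a = 6378137 m, e² = 0.006694380; N(φ) = a/√(1−e²sin²φ) = 6389826.025 m.
X = (N+h)·cosφ·cosλ = 4304340.914 m; Y = (N+h)·cosφ·sinλ = 91906.767 m; Z = (N(1−e²)+h)·sinφ = 4690052.036 m.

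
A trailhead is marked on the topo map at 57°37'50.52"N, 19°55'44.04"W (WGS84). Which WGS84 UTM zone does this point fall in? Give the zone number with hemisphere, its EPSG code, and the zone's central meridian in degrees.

UTM zone = ⌊(λ + 180)/6⌋ + 1; -19.9289° ∈ [-24°, -18°) → zone 27.
Hemisphere: N (φ ≥ 0).
Central meridian λ₀ = 6×27 − 183 = -21°.
EPSG code: 32627.

Zone 27N (EPSG:32627), central meridian -21°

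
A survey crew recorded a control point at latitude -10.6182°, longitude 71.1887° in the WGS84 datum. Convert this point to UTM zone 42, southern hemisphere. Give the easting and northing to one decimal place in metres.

Zone 42 central meridian λ₀ = 6×42 − 183 = 69°; Δλ = +2.1887°.
Transverse Mercator on WGS84 with k₀ = 0.9996 gives E = 739459.079 m, N = 8825392.782 m.

E 739459.1 m, N 8825392.8 m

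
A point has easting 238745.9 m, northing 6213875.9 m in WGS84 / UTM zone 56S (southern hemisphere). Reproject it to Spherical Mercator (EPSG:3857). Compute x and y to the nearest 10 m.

x 16716320 m, y -4053450 m

Unproject from UTM 56S (λ₀ = 153°) → φ = -34.18339964°, λ = 150.16529972°.
Web Mercator (R = 6378137 m): x = 16716324.699 m, y = -4053454.783 m.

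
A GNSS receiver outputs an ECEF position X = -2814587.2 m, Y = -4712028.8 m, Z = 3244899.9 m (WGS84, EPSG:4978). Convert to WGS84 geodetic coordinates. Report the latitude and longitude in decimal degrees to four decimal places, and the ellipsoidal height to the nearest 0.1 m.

λ = atan2(Y, X) = -120.85070012°; p = √(X²+Y²) = 5488635.2 m.
Bowring's method on WGS84 (a = 6378137 m, b = 6356752.314 m) gives φ = 30.76049977°, h = 3509.754 m.

lat 30.7605°, lon -120.8507°, h 3509.8 m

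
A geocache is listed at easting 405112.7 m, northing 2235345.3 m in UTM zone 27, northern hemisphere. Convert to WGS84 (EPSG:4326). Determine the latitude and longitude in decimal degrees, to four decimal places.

lat 20.2133°, lon -21.9083°

Zone 27N: λ₀ = -21°, k₀ = 0.9996, false easting 500000 m.
Meridian distance M = (N − FN)/k₀ = 2236239.8 m.
Inverse transverse Mercator on WGS84 gives φ = 20.21330041°, λ = -21.90829963°.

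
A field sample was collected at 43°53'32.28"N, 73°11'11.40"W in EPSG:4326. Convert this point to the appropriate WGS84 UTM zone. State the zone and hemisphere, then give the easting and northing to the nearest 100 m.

Zone 18N: E 645700 m, N 4861500 m

Longitude -73.1865° lies in the 6° band [-78°, -72°), giving zone 18; latitude is north of the equator, so 18N.
Zone 18 central meridian λ₀ = 6×18 − 183 = -75°; Δλ = +1.8135°.
Transverse Mercator on WGS84 with k₀ = 0.9996 gives E = 645659.480 m, N = 4861509.414 m.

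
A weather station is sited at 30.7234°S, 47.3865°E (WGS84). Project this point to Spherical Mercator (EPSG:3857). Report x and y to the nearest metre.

x 5275041 m, y -3596879 m

Web Mercator is spherical with R = a = 6378137 m.
x = R·λ = 6378137 × 0.827050446 = 5275041.050 m.
y = R·ln tan(π/4 + φ/2) = 6378137 × -0.563938847 = -3596879.228 m.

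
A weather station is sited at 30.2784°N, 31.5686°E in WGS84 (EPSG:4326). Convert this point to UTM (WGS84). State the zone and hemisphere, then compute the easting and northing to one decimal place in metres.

Zone 36N: E 362324.7 m, N 3350502.2 m

Longitude 31.5686° lies in the 6° band [30°, 36°), giving zone 36; latitude is north of the equator, so 36N.
Zone 36 central meridian λ₀ = 6×36 − 183 = 33°; Δλ = -1.4314°.
Transverse Mercator on WGS84 with k₀ = 0.9996 gives E = 362324.663 m, N = 3350502.196 m.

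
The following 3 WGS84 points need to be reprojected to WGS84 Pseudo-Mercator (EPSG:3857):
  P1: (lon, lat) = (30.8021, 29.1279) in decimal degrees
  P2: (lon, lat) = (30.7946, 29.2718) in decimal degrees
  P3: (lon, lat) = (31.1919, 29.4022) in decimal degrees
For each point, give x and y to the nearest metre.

P1: x 3428874 m, y 3391935 m; P2: x 3428039 m, y 3410286 m; P3: x 3472266 m, y 3426937 m

Web Mercator: x = R·λ, y = R·ln tan(π/4+φ/2), R = 6378137 m.
P1 (29.1279°, 30.8021°) → (3428874.087, 3391934.932) m.
P2 (29.2718°, 30.7946°) → (3428039.191, 3410285.778) m.
P3 (29.4022°, 31.1919°) → (3472266.425, 3426937.359) m.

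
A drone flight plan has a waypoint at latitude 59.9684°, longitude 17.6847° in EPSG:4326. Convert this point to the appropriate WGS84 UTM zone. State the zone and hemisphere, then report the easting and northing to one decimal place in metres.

Zone 33N: E 649861.8 m, N 6650932.5 m

Longitude 17.6847° lies in the 6° band [12°, 18°), giving zone 33; latitude is north of the equator, so 33N.
Zone 33 central meridian λ₀ = 6×33 − 183 = 15°; Δλ = +2.6847°.
Transverse Mercator on WGS84 with k₀ = 0.9996 gives E = 649861.762 m, N = 6650932.484 m.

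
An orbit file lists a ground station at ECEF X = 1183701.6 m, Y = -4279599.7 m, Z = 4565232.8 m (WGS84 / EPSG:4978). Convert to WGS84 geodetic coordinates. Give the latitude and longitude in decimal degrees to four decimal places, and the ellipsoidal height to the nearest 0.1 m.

λ = atan2(Y, X) = -74.53899948°; p = √(X²+Y²) = 4440284.1 m.
Bowring's method on WGS84 (a = 6378137 m, b = 6356752.314 m) gives φ = 45.98720004°, h = 1353.875 m.

lat 45.9872°, lon -74.5390°, h 1353.9 m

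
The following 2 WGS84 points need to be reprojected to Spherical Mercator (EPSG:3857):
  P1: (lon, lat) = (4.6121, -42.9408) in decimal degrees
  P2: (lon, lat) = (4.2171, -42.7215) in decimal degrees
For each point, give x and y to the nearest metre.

Web Mercator: x = R·λ, y = R·ln tan(π/4+φ/2), R = 6378137 m.
P1 (-42.9408°, 4.6121°) → (513416.623, -5302965.340) m.
P2 (-42.7215°, 4.2171°) → (469445.425, -5269676.924) m.

P1: x 513417 m, y -5302965 m; P2: x 469445 m, y -5269677 m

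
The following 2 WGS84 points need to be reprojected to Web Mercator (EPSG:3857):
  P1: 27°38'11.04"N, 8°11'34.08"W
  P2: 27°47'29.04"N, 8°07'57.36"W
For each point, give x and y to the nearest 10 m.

P1: x -912020 m, y 3203210 m; P2: x -905320 m, y 3222700 m

Web Mercator: x = R·λ, y = R·ln tan(π/4+φ/2), R = 6378137 m.
P1 (27.6364°, -8.1928°) → (-912018.324, 3203209.009) m.
P2 (27.7914°, -8.1326°) → (-905316.891, 3222699.467) m.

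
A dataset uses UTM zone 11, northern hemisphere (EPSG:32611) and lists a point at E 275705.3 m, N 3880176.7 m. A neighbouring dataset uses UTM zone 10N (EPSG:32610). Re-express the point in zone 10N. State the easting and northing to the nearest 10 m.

E 823050 m, N 3883150 m

UTM 11N → geographic: φ = 35.03940027°, λ = -119.45889955°.
UTM 10N (λ₀ = -123°) forward: E = 823046.923 m, N = 3883148.238 m.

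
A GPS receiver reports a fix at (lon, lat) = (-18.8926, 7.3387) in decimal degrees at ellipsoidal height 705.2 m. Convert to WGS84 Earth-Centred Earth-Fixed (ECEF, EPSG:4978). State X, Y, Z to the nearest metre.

WGS84: a = 6378137 m, e² = 0.006694380; N(φ) = a/√(1−e²sin²φ) = 6378485.359 m.
X = (N+h)·cosφ·cosλ = 5986084.951 m; Y = (N+h)·cosφ·sinλ = -2048631.250 m; Z = (N(1−e²)+h)·sinφ = 809388.751 m.

X 5986085 m, Y -2048631 m, Z 809389 m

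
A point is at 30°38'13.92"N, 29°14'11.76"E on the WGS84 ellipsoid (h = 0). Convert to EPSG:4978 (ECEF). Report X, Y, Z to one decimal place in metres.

X 4792897.3 m, Y 2682679.1 m, Z 3231350.9 m

WGS84: a = 6378137 m, e² = 0.006694380; N(φ) = a/√(1−e²sin²φ) = 6383688.368 m.
X = (N+h)·cosφ·cosλ = 4792897.267 m; Y = (N+h)·cosφ·sinλ = 2682679.138 m; Z = (N(1−e²)+h)·sinφ = 3231350.909 m.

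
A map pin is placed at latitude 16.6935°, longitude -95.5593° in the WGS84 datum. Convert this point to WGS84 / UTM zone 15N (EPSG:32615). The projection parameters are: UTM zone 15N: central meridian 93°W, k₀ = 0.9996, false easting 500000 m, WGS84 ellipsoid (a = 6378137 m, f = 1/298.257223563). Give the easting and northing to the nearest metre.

Zone 15 central meridian λ₀ = 6×15 − 183 = -93°; Δλ = -2.5593°.
Transverse Mercator on WGS84 with k₀ = 0.9996 gives E = 227064.593 m, N = 1847400.842 m.

E 227065 m, N 1847401 m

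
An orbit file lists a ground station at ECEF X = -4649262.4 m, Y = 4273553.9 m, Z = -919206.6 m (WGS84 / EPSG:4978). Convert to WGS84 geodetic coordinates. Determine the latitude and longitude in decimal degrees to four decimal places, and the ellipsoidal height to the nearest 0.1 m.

λ = atan2(Y, X) = 137.41110007°; p = √(X²+Y²) = 6314974.6 m.
Bowring's method on WGS84 (a = 6378137 m, b = 6356752.314 m) gives φ = -8.33679989°, h = 3832.571 m.

lat -8.3368°, lon 137.4111°, h 3832.6 m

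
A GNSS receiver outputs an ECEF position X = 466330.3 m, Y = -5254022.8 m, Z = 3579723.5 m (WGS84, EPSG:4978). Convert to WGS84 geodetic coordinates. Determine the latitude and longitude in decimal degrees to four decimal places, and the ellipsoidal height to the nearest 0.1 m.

λ = atan2(Y, X) = -84.92790050°; p = √(X²+Y²) = 5274677.2 m.
Bowring's method on WGS84 (a = 6378137 m, b = 6356752.314 m) gives φ = 34.34219987°, h = 3317.179 m.

lat 34.3422°, lon -84.9279°, h 3317.2 m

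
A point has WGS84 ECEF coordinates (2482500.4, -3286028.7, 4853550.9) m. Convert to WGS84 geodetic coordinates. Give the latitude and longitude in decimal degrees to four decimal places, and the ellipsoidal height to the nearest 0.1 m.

lat 49.8744°, lon -52.9300°, h -322.4 m

λ = atan2(Y, X) = -52.92999966°; p = √(X²+Y²) = 4118348.3 m.
Bowring's method on WGS84 (a = 6378137 m, b = 6356752.314 m) gives φ = 49.87439962°, h = -322.383 m.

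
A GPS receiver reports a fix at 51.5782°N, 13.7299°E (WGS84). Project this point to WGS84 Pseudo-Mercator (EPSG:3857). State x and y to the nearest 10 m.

x 1528410 m, y 6724220 m

Web Mercator is spherical with R = a = 6378137 m.
x = R·λ = 6378137 × 0.239631961 = 1528405.477 m.
y = R·ln tan(π/4 + φ/2) = 6378137 × 1.054260045 = 6724215.001 m.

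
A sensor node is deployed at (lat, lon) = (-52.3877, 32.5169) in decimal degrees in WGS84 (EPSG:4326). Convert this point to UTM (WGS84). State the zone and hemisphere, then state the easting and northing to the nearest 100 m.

Longitude 32.5169° lies in the 6° band [30°, 36°), giving zone 36; latitude is south of the equator, so 36S.
Zone 36 central meridian λ₀ = 6×36 − 183 = 33°; Δλ = -0.4831°.
Transverse Mercator on WGS84 with k₀ = 0.9996 gives E = 467122.293 m, N = 4195729.464 m.

Zone 36S: E 467100 m, N 4195700 m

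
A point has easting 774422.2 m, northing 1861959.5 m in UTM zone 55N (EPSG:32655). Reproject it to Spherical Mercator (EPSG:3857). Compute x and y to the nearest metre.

x 16650613 m, y 1900440 m

Unproject from UTM 55N (λ₀ = 147°) → φ = 16.82480038°, λ = 149.57500042°.
Web Mercator (R = 6378137 m): x = 16650612.882 m, y = 1900440.271 m.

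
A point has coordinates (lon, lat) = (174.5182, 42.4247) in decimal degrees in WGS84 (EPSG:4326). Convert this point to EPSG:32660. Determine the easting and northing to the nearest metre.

E 295830 m, N 4699916 m

Zone 60 central meridian λ₀ = 6×60 − 183 = 177°; Δλ = -2.4818°.
Transverse Mercator on WGS84 with k₀ = 0.9996 gives E = 295829.749 m, N = 4699916.002 m.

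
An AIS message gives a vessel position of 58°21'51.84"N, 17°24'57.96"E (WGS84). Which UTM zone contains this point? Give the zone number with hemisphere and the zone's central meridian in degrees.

Zone 33N, central meridian 15°

UTM zone = ⌊(λ + 180)/6⌋ + 1; 17.4161° ∈ [12°, 18°) → zone 33.
Hemisphere: N (φ ≥ 0).
Central meridian λ₀ = 6×33 − 183 = 15°.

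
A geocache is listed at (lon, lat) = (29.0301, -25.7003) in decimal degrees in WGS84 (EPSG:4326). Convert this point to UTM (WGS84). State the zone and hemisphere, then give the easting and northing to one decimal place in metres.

Zone 35S: E 703707.2 m, N 7155939.9 m

Longitude 29.0301° lies in the 6° band [24°, 30°), giving zone 35; latitude is south of the equator, so 35S.
Zone 35 central meridian λ₀ = 6×35 − 183 = 27°; Δλ = +2.0301°.
Transverse Mercator on WGS84 with k₀ = 0.9996 gives E = 703707.191 m, N = 7155939.885 m.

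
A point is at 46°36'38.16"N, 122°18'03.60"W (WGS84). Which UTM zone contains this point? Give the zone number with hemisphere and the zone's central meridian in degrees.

UTM zone = ⌊(λ + 180)/6⌋ + 1; -122.3010° ∈ [-126°, -120°) → zone 10.
Hemisphere: N (φ ≥ 0).
Central meridian λ₀ = 6×10 − 183 = -123°.

Zone 10N, central meridian -123°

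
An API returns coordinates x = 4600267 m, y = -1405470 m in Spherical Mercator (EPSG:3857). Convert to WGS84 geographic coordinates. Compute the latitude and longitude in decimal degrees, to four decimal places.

R = 6378137 m. λ = x/R = 41.32490157°.
φ = 2·arctan(exp(y/R)) − 90° = 2·arctan(0.80223) − 90° = -12.52459762°.

lat -12.5246°, lon 41.3249°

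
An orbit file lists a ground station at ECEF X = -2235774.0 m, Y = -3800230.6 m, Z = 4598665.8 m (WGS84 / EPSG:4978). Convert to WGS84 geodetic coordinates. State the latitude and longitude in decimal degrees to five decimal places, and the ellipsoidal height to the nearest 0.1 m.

λ = atan2(Y, X) = -120.46940058°; p = √(X²+Y²) = 4409131.2 m.
Bowring's method on WGS84 (a = 6378137 m, b = 6356752.314 m) gives φ = 46.39750004°, h = 3916.134 m.

lat 46.39750°, lon -120.46940°, h 3916.1 m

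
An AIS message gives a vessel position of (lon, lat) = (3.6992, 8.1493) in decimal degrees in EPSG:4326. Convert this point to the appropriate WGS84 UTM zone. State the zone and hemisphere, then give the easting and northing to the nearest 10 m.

Longitude 3.6992° lies in the 6° band [0°, 6°), giving zone 31; latitude is north of the equator, so 31N.
Zone 31 central meridian λ₀ = 6×31 − 183 = 3°; Δλ = +0.6992°.
Transverse Mercator on WGS84 with k₀ = 0.9996 gives E = 577024.827 m, N = 900869.881 m.

Zone 31N: E 577020 m, N 900870 m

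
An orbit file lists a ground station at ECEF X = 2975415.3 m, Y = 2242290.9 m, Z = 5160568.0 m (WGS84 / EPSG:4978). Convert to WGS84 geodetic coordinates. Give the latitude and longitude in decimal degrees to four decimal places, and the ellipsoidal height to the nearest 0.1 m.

λ = atan2(Y, X) = 37.00189938°; p = √(X²+Y²) = 3725716.7 m.
Bowring's method on WGS84 (a = 6378137 m, b = 6356752.314 m) gives φ = 54.35469980°, h = 882.083 m.

lat 54.3547°, lon 37.0019°, h 882.1 m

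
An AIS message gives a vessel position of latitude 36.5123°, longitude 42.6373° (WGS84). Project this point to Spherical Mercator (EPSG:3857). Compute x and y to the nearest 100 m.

x 4746400 m, y 4371300 m

Web Mercator is spherical with R = a = 6378137 m.
x = R·λ = 6378137 × 0.744161269 = 4746362.525 m.
y = R·ln tan(π/4 + φ/2) = 6378137 × 0.685363762 = 4371343.971 m.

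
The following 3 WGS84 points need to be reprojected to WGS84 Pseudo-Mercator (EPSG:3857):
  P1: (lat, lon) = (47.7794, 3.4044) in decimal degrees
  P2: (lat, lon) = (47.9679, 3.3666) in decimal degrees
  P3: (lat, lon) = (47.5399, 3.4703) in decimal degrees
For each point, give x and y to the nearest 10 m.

P1: x 378980 m, y 6070230 m; P2: x 374770 m, y 6101520 m; P3: x 386310 m, y 6030650 m

Web Mercator: x = R·λ, y = R·ln tan(π/4+φ/2), R = 6378137 m.
P1 (47.7794°, 3.4044°) → (378976.074, 6070233.008) m.
P2 (47.9679°, 3.3666°) → (374768.198, 6101516.199) m.
P3 (47.5399°, 3.4703°) → (386312.029, 6030649.090) m.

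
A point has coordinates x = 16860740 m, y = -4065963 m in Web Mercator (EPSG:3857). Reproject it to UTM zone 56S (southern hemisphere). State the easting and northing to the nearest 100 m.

E 358500 m, N 6206100 m

Web Mercator inverse (R = 6378137 m) → φ = -34.27630015°, λ = 151.46260444°.
UTM 56S forward: E = 358479.918 m, N = 6206138.261 m.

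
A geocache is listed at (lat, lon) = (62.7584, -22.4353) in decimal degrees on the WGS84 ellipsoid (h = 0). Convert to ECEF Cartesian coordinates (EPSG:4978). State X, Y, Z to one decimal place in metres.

WGS84: a = 6378137 m, e² = 0.006694380; N(φ) = a/√(1−e²sin²φ) = 6395079.905 m.
X = (N+h)·cosφ·cosλ = 2705742.044 m; Y = (N+h)·cosφ·sinλ = -1117177.100 m; Z = (N(1−e²)+h)·sinφ = 5647702.212 m.

X 2705742.0 m, Y -1117177.1 m, Z 5647702.2 m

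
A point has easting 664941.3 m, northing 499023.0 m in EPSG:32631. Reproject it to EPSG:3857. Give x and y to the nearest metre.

Unproject from UTM 31N (λ₀ = 3°) → φ = 4.51320028°, λ = 4.48669963°.
Web Mercator (R = 6378137 m): x = 499457.118 m, y = 502927.516 m.

x 499457 m, y 502928 m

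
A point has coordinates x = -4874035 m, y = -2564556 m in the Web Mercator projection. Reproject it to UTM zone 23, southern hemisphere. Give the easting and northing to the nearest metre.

E 625111 m, N 7517852 m

Web Mercator inverse (R = 6378137 m) → φ = -22.44100355°, λ = -43.78420136°.
UTM 23S forward: E = 625110.743 m, N = 7517852.048 m.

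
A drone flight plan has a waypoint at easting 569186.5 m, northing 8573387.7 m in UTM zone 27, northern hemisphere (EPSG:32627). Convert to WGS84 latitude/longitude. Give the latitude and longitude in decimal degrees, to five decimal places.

lat 77.22370°, lon -18.19640°

Zone 27N: λ₀ = -21°, k₀ = 0.9996, false easting 500000 m.
Meridian distance M = (N − FN)/k₀ = 8576818.4 m.
Inverse transverse Mercator on WGS84 gives φ = 77.22369977°, λ = -18.19640078°.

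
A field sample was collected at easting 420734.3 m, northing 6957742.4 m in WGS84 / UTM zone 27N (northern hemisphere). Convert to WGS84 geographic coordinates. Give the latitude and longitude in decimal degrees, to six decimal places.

Zone 27N: λ₀ = -21°, k₀ = 0.9996, false easting 500000 m.
Meridian distance M = (N − FN)/k₀ = 6960526.6 m.
Inverse transverse Mercator on WGS84 gives φ = 62.74149980°, λ = -22.55130028°.

lat 62.741500°, lon -22.551300°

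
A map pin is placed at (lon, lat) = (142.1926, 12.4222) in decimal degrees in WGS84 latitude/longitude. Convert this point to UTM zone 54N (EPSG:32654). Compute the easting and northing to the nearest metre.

Zone 54 central meridian λ₀ = 6×54 − 183 = 141°; Δλ = +1.1926°.
Transverse Mercator on WGS84 with k₀ = 0.9996 gives E = 629628.359 m, N = 1373530.635 m.

E 629628 m, N 1373531 m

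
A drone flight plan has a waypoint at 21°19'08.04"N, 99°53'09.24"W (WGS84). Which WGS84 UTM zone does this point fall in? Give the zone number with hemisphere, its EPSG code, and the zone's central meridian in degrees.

UTM zone = ⌊(λ + 180)/6⌋ + 1; -99.8859° ∈ [-102°, -96°) → zone 14.
Hemisphere: N (φ ≥ 0).
Central meridian λ₀ = 6×14 − 183 = -99°.
EPSG code: 32614.

Zone 14N (EPSG:32614), central meridian -99°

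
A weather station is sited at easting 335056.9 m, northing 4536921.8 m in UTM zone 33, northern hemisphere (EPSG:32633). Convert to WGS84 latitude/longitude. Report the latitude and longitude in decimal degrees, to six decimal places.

Zone 33N: λ₀ = 15°, k₀ = 0.9996, false easting 500000 m.
Meridian distance M = (N − FN)/k₀ = 4538737.3 m.
Inverse transverse Mercator on WGS84 gives φ = 40.96680008°, λ = 13.03979994°.

lat 40.966800°, lon 13.039800°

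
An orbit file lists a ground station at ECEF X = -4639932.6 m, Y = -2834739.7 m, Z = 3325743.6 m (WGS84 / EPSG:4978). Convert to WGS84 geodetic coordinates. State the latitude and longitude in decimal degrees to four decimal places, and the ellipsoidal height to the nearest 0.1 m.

lat 31.6235°, lon -148.5774°, h 1504.0 m

λ = atan2(Y, X) = -148.57739974°; p = √(X²+Y²) = 5437345.3 m.
Bowring's method on WGS84 (a = 6378137 m, b = 6356752.314 m) gives φ = 31.62350013°, h = 1503.992 m.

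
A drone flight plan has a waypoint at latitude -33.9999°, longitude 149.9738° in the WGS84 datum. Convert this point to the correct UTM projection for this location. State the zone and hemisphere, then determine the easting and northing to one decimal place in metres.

Longitude 149.9738° lies in the 6° band [144°, 150°), giving zone 55; latitude is south of the equator, so 55S.
Zone 55 central meridian λ₀ = 6×55 − 183 = 147°; Δλ = +2.9738°.
Transverse Mercator on WGS84 with k₀ = 0.9996 gives E = 774670.864 m, N = 6233867.010 m.

Zone 55S: E 774670.9 m, N 6233867.0 m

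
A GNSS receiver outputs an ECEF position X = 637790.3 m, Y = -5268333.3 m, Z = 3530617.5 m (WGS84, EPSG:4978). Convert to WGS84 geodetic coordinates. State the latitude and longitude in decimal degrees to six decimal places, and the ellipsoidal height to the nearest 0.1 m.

lat 33.813500°, lon -83.097300°, h 2407.6 m

λ = atan2(Y, X) = -83.09729981°; p = √(X²+Y²) = 5306798.7 m.
Bowring's method on WGS84 (a = 6378137 m, b = 6356752.314 m) gives φ = 33.81349962°, h = 2407.635 m.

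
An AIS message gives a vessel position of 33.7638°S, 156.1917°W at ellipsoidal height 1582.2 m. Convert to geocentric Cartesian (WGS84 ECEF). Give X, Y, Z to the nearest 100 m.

WGS84: a = 6378137 m, e² = 0.006694380; N(φ) = a/√(1−e²sin²φ) = 6384741.490 m.
X = (N+h)·cosφ·cosλ = -4857374.567 m; Y = (N+h)·cosφ·sinλ = -2143198.032 m; Z = (N(1−e²)+h)·sinφ = -3525575.510 m.

X -4857400 m, Y -2143200 m, Z -3525600 m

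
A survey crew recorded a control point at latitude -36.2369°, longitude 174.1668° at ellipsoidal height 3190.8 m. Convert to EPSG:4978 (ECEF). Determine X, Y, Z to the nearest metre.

X -5126395 m, Y 523722 m, Z -3751312 m

WGS84: a = 6378137 m, e² = 0.006694380; N(φ) = a/√(1−e²sin²φ) = 6385610.017 m.
X = (N+h)·cosφ·cosλ = -5126394.838 m; Y = (N+h)·cosφ·sinλ = 523721.510 m; Z = (N(1−e²)+h)·sinφ = -3751312.229 m.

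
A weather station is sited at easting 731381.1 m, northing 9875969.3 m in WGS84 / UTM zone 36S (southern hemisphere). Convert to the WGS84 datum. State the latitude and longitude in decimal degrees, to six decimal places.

Zone 36S: λ₀ = 33°, k₀ = 0.9996, false easting 500000 m, false northing 10000000 m.
Meridian distance M = (N − FN)/k₀ = -124080.3 m.
Inverse transverse Mercator on WGS84 gives φ = -1.12139957°, λ = 35.07929991°.

lat -1.121400°, lon 35.079300°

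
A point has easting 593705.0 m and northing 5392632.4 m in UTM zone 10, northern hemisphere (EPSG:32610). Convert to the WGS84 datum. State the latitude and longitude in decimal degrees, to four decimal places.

Zone 10N: λ₀ = -123°, k₀ = 0.9996, false easting 500000 m.
Meridian distance M = (N − FN)/k₀ = 5394790.3 m.
Inverse transverse Mercator on WGS84 gives φ = 48.67969996°, λ = -121.72700050°.

lat 48.6797°, lon -121.7270°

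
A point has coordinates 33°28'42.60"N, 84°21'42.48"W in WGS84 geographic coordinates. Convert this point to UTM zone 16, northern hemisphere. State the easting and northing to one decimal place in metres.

E 745144.9 m, N 3707450.2 m

Zone 16 central meridian λ₀ = 6×16 − 183 = -87°; Δλ = +2.6382°.
Transverse Mercator on WGS84 with k₀ = 0.9996 gives E = 745144.930 m, N = 3707450.171 m.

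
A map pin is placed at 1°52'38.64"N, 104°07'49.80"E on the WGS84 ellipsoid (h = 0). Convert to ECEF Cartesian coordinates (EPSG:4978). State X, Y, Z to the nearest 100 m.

X -1556300 m, Y 6181900 m, Z 207600 m

WGS84: a = 6378137 m, e² = 0.006694380; N(φ) = a/√(1−e²sin²φ) = 6378159.913 m.
X = (N+h)·cosφ·cosλ = -1556272.416 m; Y = (N+h)·cosφ·sinλ = 6181850.697 m; Z = (N(1−e²)+h)·sinφ = 207555.746 m.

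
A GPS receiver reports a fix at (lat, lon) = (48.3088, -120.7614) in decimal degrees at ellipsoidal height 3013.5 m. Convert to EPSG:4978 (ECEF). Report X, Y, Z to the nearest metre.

WGS84: a = 6378137 m, e² = 0.006694380; N(φ) = a/√(1−e²sin²φ) = 6390074.996 m.
X = (N+h)·cosφ·cosλ = -2174818.542 m; Y = (N+h)·cosφ·sinλ = -3653886.609 m; Z = (N(1−e²)+h)·sinφ = 4742033.360 m.

X -2174819 m, Y -3653887 m, Z 4742033 m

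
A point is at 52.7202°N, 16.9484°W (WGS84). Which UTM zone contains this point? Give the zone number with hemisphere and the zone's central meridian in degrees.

UTM zone = ⌊(λ + 180)/6⌋ + 1; -16.9484° ∈ [-18°, -12°) → zone 28.
Hemisphere: N (φ ≥ 0).
Central meridian λ₀ = 6×28 − 183 = -15°.

Zone 28N, central meridian -15°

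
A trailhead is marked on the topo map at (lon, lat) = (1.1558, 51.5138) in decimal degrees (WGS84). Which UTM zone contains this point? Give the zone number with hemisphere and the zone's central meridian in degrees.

Zone 31N, central meridian 3°

UTM zone = ⌊(λ + 180)/6⌋ + 1; 1.1558° ∈ [0°, 6°) → zone 31.
Hemisphere: N (φ ≥ 0).
Central meridian λ₀ = 6×31 − 183 = 3°.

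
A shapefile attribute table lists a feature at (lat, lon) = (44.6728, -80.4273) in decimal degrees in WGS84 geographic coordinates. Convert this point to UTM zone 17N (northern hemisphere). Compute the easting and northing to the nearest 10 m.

Zone 17 central meridian λ₀ = 6×17 − 183 = -81°; Δλ = +0.5727°.
Transverse Mercator on WGS84 with k₀ = 0.9996 gives E = 545393.690 m, N = 4946763.176 m.

E 545390 m, N 4946760 m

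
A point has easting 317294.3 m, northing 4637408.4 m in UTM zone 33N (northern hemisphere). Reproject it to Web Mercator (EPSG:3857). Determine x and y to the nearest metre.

Unproject from UTM 33N (λ₀ = 15°) → φ = 41.86750042°, λ = 12.79850029°.
Web Mercator (R = 6378137 m): x = 1424722.535 m, y = 5141152.267 m.

x 1424723 m, y 5141152 m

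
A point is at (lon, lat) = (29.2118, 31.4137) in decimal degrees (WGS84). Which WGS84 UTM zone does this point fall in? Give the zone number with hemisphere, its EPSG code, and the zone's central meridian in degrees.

UTM zone = ⌊(λ + 180)/6⌋ + 1; 29.2118° ∈ [24°, 30°) → zone 35.
Hemisphere: N (φ ≥ 0).
Central meridian λ₀ = 6×35 − 183 = 27°.
EPSG code: 32635.

Zone 35N (EPSG:32635), central meridian 27°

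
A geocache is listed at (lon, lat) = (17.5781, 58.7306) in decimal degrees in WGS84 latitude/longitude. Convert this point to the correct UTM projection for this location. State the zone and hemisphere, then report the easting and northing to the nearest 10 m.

Longitude 17.5781° lies in the 6° band [12°, 18°), giving zone 33; latitude is north of the equator, so 33N.
Zone 33 central meridian λ₀ = 6×33 − 183 = 15°; Δλ = +2.5781°.
Transverse Mercator on WGS84 with k₀ = 0.9996 gives E = 649249.917 m, N = 6512925.626 m.

Zone 33N: E 649250 m, N 6512930 m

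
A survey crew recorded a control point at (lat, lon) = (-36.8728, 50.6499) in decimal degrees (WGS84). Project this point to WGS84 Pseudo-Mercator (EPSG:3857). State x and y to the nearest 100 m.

Web Mercator is spherical with R = a = 6378137 m.
x = R·λ = 6378137 × 0.884007521 = 5638321.077 m.
y = R·ln tan(π/4 + φ/2) = 6378137 × -0.693210501 = -4421391.547 m.

x 5638300 m, y -4421400 m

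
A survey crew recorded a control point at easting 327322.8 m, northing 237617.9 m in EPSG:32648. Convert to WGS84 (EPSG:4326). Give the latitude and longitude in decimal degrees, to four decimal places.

lat 2.1490°, lon 103.4473°

Zone 48N: λ₀ = 105°, k₀ = 0.9996, false easting 500000 m.
Meridian distance M = (N − FN)/k₀ = 237713.0 m.
Inverse transverse Mercator on WGS84 gives φ = 2.14899963°, λ = 103.44729957°.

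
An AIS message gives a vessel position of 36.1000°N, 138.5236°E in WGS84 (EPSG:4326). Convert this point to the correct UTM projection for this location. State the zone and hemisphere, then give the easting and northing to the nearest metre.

Zone 54N: E 277069 m, N 3997880 m

Longitude 138.5236° lies in the 6° band [138°, 144°), giving zone 54; latitude is north of the equator, so 54N.
Zone 54 central meridian λ₀ = 6×54 − 183 = 141°; Δλ = -2.4764°.
Transverse Mercator on WGS84 with k₀ = 0.9996 gives E = 277068.670 m, N = 3997879.604 m.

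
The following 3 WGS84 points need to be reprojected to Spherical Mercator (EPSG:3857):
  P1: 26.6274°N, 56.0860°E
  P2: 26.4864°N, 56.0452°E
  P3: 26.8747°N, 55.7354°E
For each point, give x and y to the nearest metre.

P1: x 6243465 m, y 3076997 m; P2: x 6238923 m, y 3059449 m; P3: x 6204436 m, y 3107826 m

Web Mercator: x = R·λ, y = R·ln tan(π/4+φ/2), R = 6378137 m.
P1 (26.6274°, 56.0860°) → (6243464.961, 3076996.930) m.
P2 (26.4864°, 56.0452°) → (6238923.125, 3059449.456) m.
P3 (26.8747°, 55.7354°) → (6204436.347, 3107825.873) m.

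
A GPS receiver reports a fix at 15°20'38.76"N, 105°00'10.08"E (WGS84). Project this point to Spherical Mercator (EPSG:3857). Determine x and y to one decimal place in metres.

x 11688858.2 m, y 1728888.6 m

Web Mercator is spherical with R = a = 6378137 m.
x = R·λ = 6378137 × 1.832644584 = 11688858.228 m.
y = R·ln tan(π/4 + φ/2) = 6378137 × 0.271064829 = 1728888.613 m.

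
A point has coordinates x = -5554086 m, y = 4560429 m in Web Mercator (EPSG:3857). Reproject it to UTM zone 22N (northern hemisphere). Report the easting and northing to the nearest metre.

E 597353 m, N 4191458 m

Web Mercator inverse (R = 6378137 m) → φ = 37.86540172°, λ = -49.89320343°.
UTM 22N forward: E = 597352.628 m, N = 4191458.432 m.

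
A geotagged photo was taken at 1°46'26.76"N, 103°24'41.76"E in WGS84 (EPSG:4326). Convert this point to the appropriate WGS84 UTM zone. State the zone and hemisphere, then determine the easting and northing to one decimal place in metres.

Longitude 103.4116° lies in the 6° band [102°, 108°), giving zone 48; latitude is north of the equator, so 48N.
Zone 48 central meridian λ₀ = 6×48 − 183 = 105°; Δλ = -1.5884°.
Transverse Mercator on WGS84 with k₀ = 0.9996 gives E = 323312.263 m, N = 196167.822 m.

Zone 48N: E 323312.3 m, N 196167.8 m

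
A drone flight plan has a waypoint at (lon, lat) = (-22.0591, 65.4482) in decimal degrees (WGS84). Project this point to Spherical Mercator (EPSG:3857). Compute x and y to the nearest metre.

x -2455608 m, y 9727432 m

Web Mercator is spherical with R = a = 6378137 m.
x = R·λ = 6378137 × -0.385003925 = -2455607.779 m.
y = R·ln tan(π/4 + φ/2) = 6378137 × 1.525121212 = 9727432.030 m.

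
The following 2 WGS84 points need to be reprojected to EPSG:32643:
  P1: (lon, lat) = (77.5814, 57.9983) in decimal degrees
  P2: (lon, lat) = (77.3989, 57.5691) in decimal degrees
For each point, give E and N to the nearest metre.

P1: E 652569 m, N 6431436 m; P2: E 643479 m, N 6383274 m

UTM zone 43N: λ₀ = 75°, k₀ = 0.9996.
P1 (57.9983°, 77.5814°) → (652569.129, 6431436.284) m.
P2 (57.5691°, 77.3989°) → (643478.585, 6383274.133) m.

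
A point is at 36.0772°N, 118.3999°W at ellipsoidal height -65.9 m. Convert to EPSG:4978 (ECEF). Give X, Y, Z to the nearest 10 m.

X -2454640 m, Y -4539790 m, Z 3735080 m

WGS84: a = 6378137 m, e² = 0.006694380; N(φ) = a/√(1−e²sin²φ) = 6385553.125 m.
X = (N+h)·cosφ·cosλ = -2454643.829 m; Y = (N+h)·cosφ·sinλ = -4539787.729 m; Z = (N(1−e²)+h)·sinφ = 3735079.587 m.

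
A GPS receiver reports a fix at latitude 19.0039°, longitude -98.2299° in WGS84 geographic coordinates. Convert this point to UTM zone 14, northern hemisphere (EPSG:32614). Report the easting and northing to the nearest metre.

Zone 14 central meridian λ₀ = 6×14 − 183 = -99°; Δλ = +0.7701°.
Transverse Mercator on WGS84 with k₀ = 0.9996 gives E = 581052.989 m, N = 2101436.360 m.

E 581053 m, N 2101436 m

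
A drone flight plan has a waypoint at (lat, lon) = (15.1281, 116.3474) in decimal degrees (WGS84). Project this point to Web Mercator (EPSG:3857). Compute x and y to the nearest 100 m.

Web Mercator is spherical with R = a = 6378137 m.
x = R·λ = 6378137 × 2.030645206 = 12951733.323 m.
y = R·ln tan(π/4 + φ/2) = 6378137 × 0.267157579 = 1703967.642 m.

x 12951700 m, y 1704000 m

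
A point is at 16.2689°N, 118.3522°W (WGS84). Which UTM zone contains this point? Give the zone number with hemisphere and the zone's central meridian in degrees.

UTM zone = ⌊(λ + 180)/6⌋ + 1; -118.3522° ∈ [-120°, -114°) → zone 11.
Hemisphere: N (φ ≥ 0).
Central meridian λ₀ = 6×11 − 183 = -117°.

Zone 11N, central meridian -117°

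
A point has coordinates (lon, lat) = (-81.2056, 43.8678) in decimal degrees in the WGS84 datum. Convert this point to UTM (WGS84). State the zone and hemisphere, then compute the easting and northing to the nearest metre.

Longitude -81.2056° lies in the 6° band [-84°, -78°), giving zone 17; latitude is north of the equator, so 17N.
Zone 17 central meridian λ₀ = 6×17 − 183 = -81°; Δλ = -0.2056°.
Transverse Mercator on WGS84 with k₀ = 0.9996 gives E = 483479.645 m, N = 4857210.390 m.

Zone 17N: E 483480 m, N 4857210 m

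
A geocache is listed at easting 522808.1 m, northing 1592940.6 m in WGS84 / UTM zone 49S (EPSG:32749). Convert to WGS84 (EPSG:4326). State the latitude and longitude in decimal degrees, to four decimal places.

Zone 49S: λ₀ = 111°, k₀ = 0.9996, false easting 500000 m, false northing 10000000 m.
Meridian distance M = (N − FN)/k₀ = -8410423.6 m.
Inverse transverse Mercator on WGS84 gives φ = -75.74649994°, λ = 111.82989862°.

lat -75.7465°, lon 111.8299°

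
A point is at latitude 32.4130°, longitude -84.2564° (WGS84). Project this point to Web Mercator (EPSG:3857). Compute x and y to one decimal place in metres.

Web Mercator is spherical with R = a = 6378137 m.
x = R·λ = 6378137 × -1.470551596 = -9379379.544 m.
y = R·ln tan(π/4 + φ/2) = 6378137 × 0.598551932 = 3817646.227 m.

x -9379379.5 m, y 3817646.2 m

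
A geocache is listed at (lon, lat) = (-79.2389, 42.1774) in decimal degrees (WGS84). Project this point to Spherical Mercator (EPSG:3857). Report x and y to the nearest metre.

Web Mercator is spherical with R = a = 6378137 m.
x = R·λ = 6378137 × -1.382979701 = -8820833.999 m.
y = R·ln tan(π/4 + φ/2) = 6378137 × 0.813339421 = 5187590.257 m.

x -8820834 m, y 5187590 m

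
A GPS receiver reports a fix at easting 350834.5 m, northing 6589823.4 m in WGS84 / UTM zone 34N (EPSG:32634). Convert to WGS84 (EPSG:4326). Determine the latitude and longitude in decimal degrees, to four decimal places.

lat 59.4205°, lon 18.3711°

Zone 34N: λ₀ = 21°, k₀ = 0.9996, false easting 500000 m.
Meridian distance M = (N − FN)/k₀ = 6592460.4 m.
Inverse transverse Mercator on WGS84 gives φ = 59.42050006°, λ = 18.37110025°.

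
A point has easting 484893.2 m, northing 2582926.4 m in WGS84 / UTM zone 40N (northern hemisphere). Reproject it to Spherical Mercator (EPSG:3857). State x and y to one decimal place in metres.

x 6328757.9 m, y 2675115.8 m

Unproject from UTM 40N (λ₀ = 57°) → φ = 23.35589997°, λ = 56.85219980°.
Web Mercator (R = 6378137 m): x = 6328757.932 m, y = 2675115.837 m.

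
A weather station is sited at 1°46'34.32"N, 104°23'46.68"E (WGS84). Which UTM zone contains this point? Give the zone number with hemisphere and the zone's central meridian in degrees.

Zone 48N, central meridian 105°

UTM zone = ⌊(λ + 180)/6⌋ + 1; 104.3963° ∈ [102°, 108°) → zone 48.
Hemisphere: N (φ ≥ 0).
Central meridian λ₀ = 6×48 − 183 = 105°.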